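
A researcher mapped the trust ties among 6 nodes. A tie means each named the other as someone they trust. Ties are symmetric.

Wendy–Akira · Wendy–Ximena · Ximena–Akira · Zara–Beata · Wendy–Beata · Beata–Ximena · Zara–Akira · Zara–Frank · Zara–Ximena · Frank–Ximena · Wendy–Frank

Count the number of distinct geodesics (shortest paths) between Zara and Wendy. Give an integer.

The shortest distance is 2. The length-2 paths are: Zara–Frank–Wendy; Zara–Ximena–Wendy; Zara–Beata–Wendy; Zara–Akira–Wendy.
That gives 4 distinct shortest paths.

4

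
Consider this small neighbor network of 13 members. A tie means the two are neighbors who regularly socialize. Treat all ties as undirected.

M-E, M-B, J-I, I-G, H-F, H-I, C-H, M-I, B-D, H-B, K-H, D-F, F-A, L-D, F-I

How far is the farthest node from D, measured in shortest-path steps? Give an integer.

3

Distances from D: A:2, B:1, C:3, E:3, F:1, G:3, H:2, I:2, J:3, K:3, L:1, M:2.
The largest is 3 (to C, K, G, J, and E), so the eccentricity of D is 3.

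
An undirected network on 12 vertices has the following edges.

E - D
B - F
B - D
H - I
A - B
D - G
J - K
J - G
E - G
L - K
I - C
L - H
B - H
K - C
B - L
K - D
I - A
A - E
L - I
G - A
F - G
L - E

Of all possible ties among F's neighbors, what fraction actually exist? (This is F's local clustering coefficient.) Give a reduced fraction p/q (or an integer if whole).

0

F's neighbors: B and G (k = 2).
Possible neighbor pairs: C(2,2) = 1. Edges among them: none → e = 0.
Clustering(F) = 0/1.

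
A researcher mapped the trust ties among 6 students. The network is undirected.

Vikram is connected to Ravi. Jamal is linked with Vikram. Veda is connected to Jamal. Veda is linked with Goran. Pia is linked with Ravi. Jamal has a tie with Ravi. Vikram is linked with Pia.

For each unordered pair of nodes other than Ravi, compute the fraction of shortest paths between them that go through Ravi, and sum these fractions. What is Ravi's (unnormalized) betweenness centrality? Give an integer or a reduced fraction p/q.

3/2

Pairs whose geodesics pass through Ravi — Pia–Jamal: 1/2; Pia–Veda: 1/2; Pia–Goran: 1/2.
All other pairs contribute 0.
Summing the contributions gives betweenness(Ravi) = 3/2.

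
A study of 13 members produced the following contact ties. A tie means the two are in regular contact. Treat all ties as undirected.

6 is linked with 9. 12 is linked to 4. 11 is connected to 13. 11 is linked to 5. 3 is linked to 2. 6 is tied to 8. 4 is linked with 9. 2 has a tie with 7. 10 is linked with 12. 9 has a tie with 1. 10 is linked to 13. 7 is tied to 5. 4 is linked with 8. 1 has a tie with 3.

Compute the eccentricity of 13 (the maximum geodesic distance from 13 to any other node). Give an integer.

Distances from 13: 1:5, 2:4, 3:5, 4:3, 5:2, 6:5, 7:3, 8:4, 9:4, 10:1, 11:1, 12:2.
The largest is 5 (to 1, 6, and 3), so the eccentricity of 13 is 5.

5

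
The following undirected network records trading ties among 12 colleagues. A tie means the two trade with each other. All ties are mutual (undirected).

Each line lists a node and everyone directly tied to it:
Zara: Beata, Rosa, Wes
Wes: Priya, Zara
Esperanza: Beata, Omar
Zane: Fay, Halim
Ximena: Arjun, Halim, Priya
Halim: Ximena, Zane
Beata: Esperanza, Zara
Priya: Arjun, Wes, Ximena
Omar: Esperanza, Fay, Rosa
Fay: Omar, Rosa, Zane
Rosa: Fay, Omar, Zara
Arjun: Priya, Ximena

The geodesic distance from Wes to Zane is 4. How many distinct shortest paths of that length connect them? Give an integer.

2

The shortest distance is 4. The length-4 paths are: Wes–Zara–Rosa–Fay–Zane; Wes–Priya–Ximena–Halim–Zane.
That gives 2 distinct shortest paths.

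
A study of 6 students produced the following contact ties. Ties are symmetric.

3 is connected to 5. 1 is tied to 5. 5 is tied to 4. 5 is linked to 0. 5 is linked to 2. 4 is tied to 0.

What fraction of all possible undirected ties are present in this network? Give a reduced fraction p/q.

There are 6 edges and 6 nodes, so the maximum possible is C(6,2) = 15.
Density = 6/15 = 2/5.

2/5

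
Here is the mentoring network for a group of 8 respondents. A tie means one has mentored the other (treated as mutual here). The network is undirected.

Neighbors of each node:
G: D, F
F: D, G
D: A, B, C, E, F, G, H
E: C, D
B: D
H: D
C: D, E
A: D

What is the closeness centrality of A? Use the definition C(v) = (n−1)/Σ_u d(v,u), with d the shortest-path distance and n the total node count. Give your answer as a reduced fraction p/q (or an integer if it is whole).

7/13

Distances from A: B:2, C:2, D:1, E:2, F:2, G:2, H:2. Sum = 13.
n = 8, so closeness = 7/13.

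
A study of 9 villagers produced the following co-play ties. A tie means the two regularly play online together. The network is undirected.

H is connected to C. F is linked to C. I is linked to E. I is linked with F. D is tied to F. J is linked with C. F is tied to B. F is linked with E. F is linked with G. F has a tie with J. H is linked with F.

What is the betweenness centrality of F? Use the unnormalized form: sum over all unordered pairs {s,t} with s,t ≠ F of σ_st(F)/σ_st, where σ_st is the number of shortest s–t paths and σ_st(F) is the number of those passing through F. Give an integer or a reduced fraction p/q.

49/2

Pairs whose geodesics pass through F — D–G: 1; D–H: 1; D–C: 1; D–I: 1; D–B: 1; D–E: 1; D–J: 1; G–H: 1; G–C: 1; G–I: 1; G–B: 1; G–E: 1; G–J: 1; H–I: 1 … (+11 more pairs).
All other pairs contribute 0.
Summing the contributions gives betweenness(F) = 49/2.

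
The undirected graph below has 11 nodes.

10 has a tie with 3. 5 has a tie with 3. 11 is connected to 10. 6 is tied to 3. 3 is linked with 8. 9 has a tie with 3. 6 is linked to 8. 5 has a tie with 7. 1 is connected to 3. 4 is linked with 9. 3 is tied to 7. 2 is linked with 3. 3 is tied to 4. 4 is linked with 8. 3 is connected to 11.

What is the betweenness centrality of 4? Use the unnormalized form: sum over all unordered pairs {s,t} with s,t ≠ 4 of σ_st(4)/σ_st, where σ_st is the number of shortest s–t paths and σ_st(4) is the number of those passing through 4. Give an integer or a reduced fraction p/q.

Pairs whose geodesics pass through 4 — 9–8: 1/2.
All other pairs contribute 0.
Summing the contributions gives betweenness(4) = 1/2.

1/2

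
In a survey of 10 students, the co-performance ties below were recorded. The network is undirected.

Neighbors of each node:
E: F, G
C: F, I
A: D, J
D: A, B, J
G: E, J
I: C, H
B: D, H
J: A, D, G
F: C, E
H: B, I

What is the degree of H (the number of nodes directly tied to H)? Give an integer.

H is directly tied to B and I. That is 2 neighbors, so the degree of H is 2.

2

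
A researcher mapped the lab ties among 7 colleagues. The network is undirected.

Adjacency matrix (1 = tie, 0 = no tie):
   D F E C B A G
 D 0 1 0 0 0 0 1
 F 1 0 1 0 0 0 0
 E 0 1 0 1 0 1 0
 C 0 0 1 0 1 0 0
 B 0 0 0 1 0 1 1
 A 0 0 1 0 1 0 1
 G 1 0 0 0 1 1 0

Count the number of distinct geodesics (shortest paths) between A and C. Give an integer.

The shortest distance is 2. The length-2 paths are: A–E–C; A–B–C.
That gives 2 distinct shortest paths.

2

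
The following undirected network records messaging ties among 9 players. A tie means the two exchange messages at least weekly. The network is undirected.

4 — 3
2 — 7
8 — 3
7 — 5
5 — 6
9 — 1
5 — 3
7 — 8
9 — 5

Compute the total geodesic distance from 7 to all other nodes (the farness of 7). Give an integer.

15

Distances from 7: 1:3, 2:1, 3:2, 4:3, 5:1, 6:2, 8:1, 9:2.
Sum = 3 + 1 + 2 + 3 + 1 + 2 + 1 + 2 = 15.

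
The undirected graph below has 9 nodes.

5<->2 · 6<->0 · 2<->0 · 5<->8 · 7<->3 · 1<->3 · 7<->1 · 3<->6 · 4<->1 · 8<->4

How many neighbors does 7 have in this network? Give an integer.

7 is directly tied to 1 and 3. That is 2 neighbors, so the degree of 7 is 2.

2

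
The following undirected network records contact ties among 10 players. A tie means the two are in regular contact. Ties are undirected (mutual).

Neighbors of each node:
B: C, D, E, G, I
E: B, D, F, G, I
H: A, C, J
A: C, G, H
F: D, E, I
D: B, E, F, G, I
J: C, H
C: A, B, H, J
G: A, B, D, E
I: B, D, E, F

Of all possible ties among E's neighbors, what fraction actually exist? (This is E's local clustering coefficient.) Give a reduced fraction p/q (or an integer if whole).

7/10

E's neighbors: B, D, F, G, and I (k = 5).
Possible neighbor pairs: C(5,2) = 10. Edges among them: B–D, B–G, B–I, D–F, D–G, D–I, F–I → e = 7.
Clustering(E) = 7/10.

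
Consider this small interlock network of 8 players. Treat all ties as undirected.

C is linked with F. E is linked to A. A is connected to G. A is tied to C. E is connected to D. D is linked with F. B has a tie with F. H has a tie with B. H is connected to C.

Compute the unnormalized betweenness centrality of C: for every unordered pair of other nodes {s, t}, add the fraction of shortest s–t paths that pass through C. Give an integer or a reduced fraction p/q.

Pairs whose geodesics pass through C — A–B: 2/2; A–H: 1; A–F: 1; B–G: 2/2; D–H: 1/2; G–H: 1; G–F: 1; H–E: 1; H–F: 1/2.
All other pairs contribute 0.
Summing the contributions gives betweenness(C) = 8.

8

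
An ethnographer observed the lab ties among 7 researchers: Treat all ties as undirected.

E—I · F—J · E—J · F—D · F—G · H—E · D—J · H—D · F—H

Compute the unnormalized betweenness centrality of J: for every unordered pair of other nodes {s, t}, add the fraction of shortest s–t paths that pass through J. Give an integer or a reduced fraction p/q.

3

Pairs whose geodesics pass through J — E–D: 1/2; E–G: 1/2; E–F: 1/2; I–D: 1/2; I–G: 1/2; I–F: 1/2.
All other pairs contribute 0.
Summing the contributions gives betweenness(J) = 3.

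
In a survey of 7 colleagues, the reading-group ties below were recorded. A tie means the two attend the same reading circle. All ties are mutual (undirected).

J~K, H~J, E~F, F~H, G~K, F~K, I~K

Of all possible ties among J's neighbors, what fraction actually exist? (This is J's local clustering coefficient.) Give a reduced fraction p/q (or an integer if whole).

J's neighbors: H and K (k = 2).
Possible neighbor pairs: C(2,2) = 1. Edges among them: none → e = 0.
Clustering(J) = 0/1.

0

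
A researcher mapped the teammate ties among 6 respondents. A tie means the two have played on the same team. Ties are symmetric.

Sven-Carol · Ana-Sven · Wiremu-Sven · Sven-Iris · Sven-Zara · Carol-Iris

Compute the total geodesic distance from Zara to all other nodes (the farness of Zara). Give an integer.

9

Distances from Zara: Ana:2, Carol:2, Iris:2, Sven:1, Wiremu:2.
Sum = 2 + 2 + 2 + 1 + 2 = 9.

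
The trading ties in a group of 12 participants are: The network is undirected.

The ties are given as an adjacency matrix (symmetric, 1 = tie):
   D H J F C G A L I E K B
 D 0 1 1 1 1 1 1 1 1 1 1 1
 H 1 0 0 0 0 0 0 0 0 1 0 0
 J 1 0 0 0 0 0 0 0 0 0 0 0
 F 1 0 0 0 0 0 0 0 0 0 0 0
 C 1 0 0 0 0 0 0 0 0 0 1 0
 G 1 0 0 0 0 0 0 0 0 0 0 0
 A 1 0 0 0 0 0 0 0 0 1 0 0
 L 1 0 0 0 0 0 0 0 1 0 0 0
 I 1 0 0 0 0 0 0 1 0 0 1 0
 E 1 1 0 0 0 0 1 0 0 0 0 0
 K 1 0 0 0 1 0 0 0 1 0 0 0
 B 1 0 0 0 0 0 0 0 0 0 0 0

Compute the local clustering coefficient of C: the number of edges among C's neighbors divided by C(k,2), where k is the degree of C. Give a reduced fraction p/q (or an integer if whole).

1

C's neighbors: D and K (k = 2).
Possible neighbor pairs: C(2,2) = 1. Edges among them: D–K → e = 1.
Clustering(C) = 1/1.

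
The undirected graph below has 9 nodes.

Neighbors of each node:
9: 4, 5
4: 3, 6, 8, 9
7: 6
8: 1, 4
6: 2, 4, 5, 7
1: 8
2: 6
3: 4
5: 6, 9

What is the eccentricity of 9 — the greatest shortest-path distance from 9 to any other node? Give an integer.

Distances from 9: 1:3, 2:3, 3:2, 4:1, 5:1, 6:2, 7:3, 8:2.
The largest is 3 (to 2, 7, and 1), so the eccentricity of 9 is 3.

3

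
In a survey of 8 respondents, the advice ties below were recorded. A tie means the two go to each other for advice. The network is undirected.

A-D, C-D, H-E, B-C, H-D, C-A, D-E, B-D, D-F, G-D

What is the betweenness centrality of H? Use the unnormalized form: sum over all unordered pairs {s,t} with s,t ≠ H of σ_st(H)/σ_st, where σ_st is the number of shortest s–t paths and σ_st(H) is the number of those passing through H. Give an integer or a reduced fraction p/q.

No shortest path between any pair of other nodes passes through H.
Summing the contributions gives betweenness(H) = 0.

0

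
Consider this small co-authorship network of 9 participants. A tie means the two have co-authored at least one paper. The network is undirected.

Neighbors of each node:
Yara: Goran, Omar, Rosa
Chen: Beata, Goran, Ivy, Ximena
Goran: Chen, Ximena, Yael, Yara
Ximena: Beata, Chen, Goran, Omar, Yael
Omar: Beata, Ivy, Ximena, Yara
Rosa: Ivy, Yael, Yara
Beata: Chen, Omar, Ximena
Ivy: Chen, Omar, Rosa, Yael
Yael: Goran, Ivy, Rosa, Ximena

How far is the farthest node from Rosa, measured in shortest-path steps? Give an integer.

3

Distances from Rosa: Beata:3, Chen:2, Goran:2, Ivy:1, Omar:2, Ximena:2, Yael:1, Yara:1.
The largest is 3 (to Beata), so the eccentricity of Rosa is 3.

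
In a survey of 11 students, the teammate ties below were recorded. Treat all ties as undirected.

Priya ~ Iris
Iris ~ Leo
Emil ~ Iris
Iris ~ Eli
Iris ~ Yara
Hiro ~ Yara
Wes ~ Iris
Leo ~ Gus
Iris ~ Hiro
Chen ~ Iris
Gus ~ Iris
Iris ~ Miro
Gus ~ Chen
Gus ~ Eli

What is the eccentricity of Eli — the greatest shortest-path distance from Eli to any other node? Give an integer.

Distances from Eli: Chen:2, Emil:2, Gus:1, Hiro:2, Iris:1, Leo:2, Miro:2, Priya:2, Wes:2, Yara:2.
The largest is 2 (to Priya, Leo, Chen, Yara, Miro, Wes, Hiro, and Emil), so the eccentricity of Eli is 2.

2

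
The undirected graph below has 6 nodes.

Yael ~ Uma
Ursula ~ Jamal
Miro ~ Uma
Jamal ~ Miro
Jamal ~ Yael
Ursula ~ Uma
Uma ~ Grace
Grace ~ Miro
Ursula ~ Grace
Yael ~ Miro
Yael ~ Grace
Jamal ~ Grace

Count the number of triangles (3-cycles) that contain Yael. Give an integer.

Yael's neighbors: Grace, Jamal, Miro, and Uma.
Neighbor pairs that are themselves tied: Yael–Grace–Jamal; Yael–Grace–Miro; Yael–Grace–Uma; Yael–Jamal–Miro; Yael–Miro–Uma. Each forms one triangle with Yael, for 5 in total.

5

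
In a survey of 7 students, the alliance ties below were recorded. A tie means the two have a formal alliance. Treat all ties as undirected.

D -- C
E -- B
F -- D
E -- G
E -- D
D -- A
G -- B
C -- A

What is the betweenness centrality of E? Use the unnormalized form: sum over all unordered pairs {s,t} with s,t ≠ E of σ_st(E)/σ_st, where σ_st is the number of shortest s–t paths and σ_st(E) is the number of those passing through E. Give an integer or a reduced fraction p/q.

8

Pairs whose geodesics pass through E — C–B: 1; C–G: 1; D–B: 1; D–G: 1; F–B: 1; F–G: 1; A–B: 1; A–G: 1.
All other pairs contribute 0.
Summing the contributions gives betweenness(E) = 8.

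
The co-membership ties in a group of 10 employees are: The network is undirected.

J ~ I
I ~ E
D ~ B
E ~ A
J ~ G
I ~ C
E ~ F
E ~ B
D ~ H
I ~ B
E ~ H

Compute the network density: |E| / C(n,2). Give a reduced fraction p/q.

11/45

There are 11 edges and 10 nodes, so the maximum possible is C(10,2) = 45.
Density = 11/45.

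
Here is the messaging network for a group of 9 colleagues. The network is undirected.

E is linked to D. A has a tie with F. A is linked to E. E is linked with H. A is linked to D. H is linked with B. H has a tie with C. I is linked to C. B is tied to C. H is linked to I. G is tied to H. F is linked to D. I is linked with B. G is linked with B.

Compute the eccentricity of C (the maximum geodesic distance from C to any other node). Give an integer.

Distances from C: A:3, B:1, D:3, E:2, F:4, G:2, H:1, I:1.
The largest is 4 (to F), so the eccentricity of C is 4.

4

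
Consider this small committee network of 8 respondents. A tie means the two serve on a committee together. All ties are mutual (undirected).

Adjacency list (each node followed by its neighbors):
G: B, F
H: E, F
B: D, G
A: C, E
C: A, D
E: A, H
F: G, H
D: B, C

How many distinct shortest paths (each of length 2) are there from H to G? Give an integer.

1

The shortest distance is 2, and the only length-2 path is H–F–G. So there is exactly 1 shortest path.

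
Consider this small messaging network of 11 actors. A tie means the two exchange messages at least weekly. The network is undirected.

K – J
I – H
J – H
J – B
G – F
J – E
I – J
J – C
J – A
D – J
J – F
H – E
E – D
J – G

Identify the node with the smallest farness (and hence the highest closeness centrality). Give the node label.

Farness (sum of distances to all others) for each node — A:19, B:19, C:19, D:18, E:17, F:18, G:18, H:17, I:18, J:10, K:19.
The smallest farness is 10, for J, so J has the highest closeness.

J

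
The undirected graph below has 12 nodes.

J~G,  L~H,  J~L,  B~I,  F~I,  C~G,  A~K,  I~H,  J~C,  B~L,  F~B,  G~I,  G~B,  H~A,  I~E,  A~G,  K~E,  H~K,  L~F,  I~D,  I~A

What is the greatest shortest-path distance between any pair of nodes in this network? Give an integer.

3

Eccentricity of each node (its greatest distance to any other): A:2, B:3, C:3, D:3, E:3, F:3, G:2, H:3, I:2, J:3, K:3, L:3.
The maximum eccentricity is 3, realized for instance by the pair E–J via E – I – G – J. So the diameter is 3.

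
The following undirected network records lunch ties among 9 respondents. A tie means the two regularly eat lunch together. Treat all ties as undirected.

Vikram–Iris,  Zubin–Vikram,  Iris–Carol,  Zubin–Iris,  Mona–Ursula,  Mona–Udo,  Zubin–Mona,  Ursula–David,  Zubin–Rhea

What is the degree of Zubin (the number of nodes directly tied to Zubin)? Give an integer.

Zubin is directly tied to Iris, Mona, Rhea, and Vikram. That is 4 neighbors, so the degree of Zubin is 4.

4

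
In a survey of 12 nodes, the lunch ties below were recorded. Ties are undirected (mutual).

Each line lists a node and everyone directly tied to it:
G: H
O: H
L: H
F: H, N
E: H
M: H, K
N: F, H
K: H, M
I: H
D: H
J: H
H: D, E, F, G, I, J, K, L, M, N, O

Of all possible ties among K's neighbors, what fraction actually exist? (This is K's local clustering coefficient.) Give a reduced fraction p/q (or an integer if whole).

K's neighbors: H and M (k = 2).
Possible neighbor pairs: C(2,2) = 1. Edges among them: H–M → e = 1.
Clustering(K) = 1/1.

1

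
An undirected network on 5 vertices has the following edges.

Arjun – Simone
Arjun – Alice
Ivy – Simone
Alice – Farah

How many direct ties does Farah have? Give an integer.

Farah is directly tied to Alice. That is 1 neighbor, so the degree of Farah is 1.

1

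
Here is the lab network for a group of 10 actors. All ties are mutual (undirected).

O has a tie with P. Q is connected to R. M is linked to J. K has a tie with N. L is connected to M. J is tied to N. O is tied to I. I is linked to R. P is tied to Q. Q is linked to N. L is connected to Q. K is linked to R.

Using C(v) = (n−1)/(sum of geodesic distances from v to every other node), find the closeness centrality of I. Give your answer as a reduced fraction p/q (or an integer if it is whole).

Distances from I: J:4, K:2, L:3, M:4, N:3, O:1, P:2, Q:2, R:1. Sum = 22.
n = 10, so closeness = 9/22.

9/22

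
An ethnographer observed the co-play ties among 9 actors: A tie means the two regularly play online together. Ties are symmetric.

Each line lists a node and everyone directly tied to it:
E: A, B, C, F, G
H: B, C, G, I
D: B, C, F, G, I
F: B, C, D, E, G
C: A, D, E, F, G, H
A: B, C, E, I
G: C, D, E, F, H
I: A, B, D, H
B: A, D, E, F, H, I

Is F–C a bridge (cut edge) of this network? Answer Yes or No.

No

Even without that edge, F still reaches C via F – D – C, so the network stays connected. Not a bridge.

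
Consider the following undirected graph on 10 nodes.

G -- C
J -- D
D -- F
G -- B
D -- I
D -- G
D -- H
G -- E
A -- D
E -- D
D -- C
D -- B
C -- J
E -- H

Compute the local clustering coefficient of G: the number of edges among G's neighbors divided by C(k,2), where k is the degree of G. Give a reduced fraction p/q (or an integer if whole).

1/2

G's neighbors: B, C, D, and E (k = 4).
Possible neighbor pairs: C(4,2) = 6. Edges among them: B–D, C–D, D–E → e = 3.
Clustering(G) = 3/6 = 1/2.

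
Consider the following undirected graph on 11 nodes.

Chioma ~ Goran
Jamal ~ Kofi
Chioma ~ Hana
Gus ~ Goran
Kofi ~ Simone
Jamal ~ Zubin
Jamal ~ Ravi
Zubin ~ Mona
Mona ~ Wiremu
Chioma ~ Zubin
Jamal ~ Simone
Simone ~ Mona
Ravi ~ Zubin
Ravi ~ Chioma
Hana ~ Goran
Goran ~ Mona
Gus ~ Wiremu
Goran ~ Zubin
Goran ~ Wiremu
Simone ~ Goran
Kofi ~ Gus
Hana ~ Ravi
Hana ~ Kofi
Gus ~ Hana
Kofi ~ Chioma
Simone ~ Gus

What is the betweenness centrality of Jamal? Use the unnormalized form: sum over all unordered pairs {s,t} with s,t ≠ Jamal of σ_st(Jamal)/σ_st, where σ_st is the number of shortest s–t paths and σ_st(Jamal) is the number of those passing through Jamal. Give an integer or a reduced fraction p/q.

13/6

Pairs whose geodesics pass through Jamal — Kofi–Zubin: 1/2; Kofi–Ravi: 1/3; Zubin–Simone: 1/3; Ravi–Simone: 1.
All other pairs contribute 0.
Summing the contributions gives betweenness(Jamal) = 13/6.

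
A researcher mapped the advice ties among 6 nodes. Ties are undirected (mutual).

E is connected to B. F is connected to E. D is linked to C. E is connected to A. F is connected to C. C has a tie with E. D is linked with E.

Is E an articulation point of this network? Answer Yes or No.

Yes

Removing E leaves {C, D, and F} with no path to {A}, so the network splits into 3 components. E is a cut vertex.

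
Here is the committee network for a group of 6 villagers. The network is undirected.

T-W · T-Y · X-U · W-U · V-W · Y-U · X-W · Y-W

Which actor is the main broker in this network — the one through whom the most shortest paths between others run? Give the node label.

Unnormalized betweenness of each node: T:0, U:1/2, V:0, W:6, X:0, Y:1/2.
W has the largest value, 6, making it the main broker — the node through which the most shortest paths run.

W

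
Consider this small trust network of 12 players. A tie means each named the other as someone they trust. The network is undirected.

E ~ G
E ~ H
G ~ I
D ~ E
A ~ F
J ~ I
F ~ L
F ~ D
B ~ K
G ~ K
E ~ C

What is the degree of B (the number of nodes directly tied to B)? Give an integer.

1

B is directly tied to K. That is 1 neighbor, so the degree of B is 1.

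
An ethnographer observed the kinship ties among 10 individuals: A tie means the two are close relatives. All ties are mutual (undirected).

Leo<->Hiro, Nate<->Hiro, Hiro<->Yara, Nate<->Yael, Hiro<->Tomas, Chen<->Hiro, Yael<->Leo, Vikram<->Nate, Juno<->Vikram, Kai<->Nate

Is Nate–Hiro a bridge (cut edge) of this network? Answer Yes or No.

Even without that edge, Nate still reaches Hiro via Nate – Yael – Leo – Hiro, so the network stays connected. Not a bridge.

No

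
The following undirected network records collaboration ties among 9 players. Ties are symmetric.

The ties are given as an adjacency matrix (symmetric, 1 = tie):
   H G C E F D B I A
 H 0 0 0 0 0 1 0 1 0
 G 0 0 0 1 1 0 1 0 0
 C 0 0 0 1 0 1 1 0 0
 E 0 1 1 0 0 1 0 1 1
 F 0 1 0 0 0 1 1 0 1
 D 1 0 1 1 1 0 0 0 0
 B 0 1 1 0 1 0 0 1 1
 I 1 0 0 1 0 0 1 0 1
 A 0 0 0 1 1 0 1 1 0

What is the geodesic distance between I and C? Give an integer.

2

One shortest route is I – E – C, which uses 2 edges, and I and C are not directly tied, so nothing shorter exists. So d(I,C) = 2.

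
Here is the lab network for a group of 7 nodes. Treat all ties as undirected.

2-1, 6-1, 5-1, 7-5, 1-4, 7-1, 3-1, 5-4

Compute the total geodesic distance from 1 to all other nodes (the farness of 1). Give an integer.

Distances from 1: 2:1, 3:1, 4:1, 5:1, 6:1, 7:1.
Sum = 1 + 1 + 1 + 1 + 1 + 1 = 6.

6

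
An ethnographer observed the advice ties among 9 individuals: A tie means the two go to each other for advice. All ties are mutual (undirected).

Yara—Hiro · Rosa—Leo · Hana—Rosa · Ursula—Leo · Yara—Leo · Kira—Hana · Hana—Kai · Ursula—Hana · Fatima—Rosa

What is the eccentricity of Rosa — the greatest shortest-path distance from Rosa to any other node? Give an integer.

3

Distances from Rosa: Fatima:1, Hana:1, Hiro:3, Kai:2, Kira:2, Leo:1, Ursula:2, Yara:2.
The largest is 3 (to Hiro), so the eccentricity of Rosa is 3.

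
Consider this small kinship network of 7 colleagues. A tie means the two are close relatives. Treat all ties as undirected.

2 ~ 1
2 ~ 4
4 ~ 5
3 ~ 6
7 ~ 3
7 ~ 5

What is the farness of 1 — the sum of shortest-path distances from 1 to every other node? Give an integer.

Distances from 1: 2:1, 3:5, 4:2, 5:3, 6:6, 7:4.
Sum = 1 + 5 + 2 + 3 + 6 + 4 = 21.

21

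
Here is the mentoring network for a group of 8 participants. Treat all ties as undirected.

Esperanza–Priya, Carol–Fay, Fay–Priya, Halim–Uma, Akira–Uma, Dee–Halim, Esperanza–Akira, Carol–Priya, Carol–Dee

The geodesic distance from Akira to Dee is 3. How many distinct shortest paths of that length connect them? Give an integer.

1

The shortest distance is 3, and the only length-3 path is Akira–Uma–Halim–Dee. So there is exactly 1 shortest path.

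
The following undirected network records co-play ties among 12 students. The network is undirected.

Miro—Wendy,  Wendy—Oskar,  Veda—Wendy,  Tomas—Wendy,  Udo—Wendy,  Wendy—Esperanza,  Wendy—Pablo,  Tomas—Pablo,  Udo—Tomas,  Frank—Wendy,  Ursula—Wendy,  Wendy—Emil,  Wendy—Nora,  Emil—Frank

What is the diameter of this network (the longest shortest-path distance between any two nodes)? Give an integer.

Eccentricity of each node (its greatest distance to any other): Emil:2, Esperanza:2, Frank:2, Miro:2, Nora:2, Oskar:2, Pablo:2, Tomas:2, Udo:2, Ursula:2, Veda:2, Wendy:1.
The maximum eccentricity is 2, realized for instance by the pair Ursula–Pablo via Ursula – Wendy – Pablo. So the diameter is 2.

2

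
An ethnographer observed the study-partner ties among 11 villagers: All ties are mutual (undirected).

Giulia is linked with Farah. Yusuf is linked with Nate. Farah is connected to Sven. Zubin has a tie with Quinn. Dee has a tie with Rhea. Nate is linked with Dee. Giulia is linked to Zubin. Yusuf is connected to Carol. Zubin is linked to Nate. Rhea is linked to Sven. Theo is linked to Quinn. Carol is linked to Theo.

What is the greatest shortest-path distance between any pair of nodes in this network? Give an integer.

Eccentricity of each node (its greatest distance to any other): Carol:5, Dee:4, Farah:5, Giulia:4, Nate:3, Quinn:4, Rhea:5, Sven:5, Theo:5, Yusuf:4, Zubin:3.
The maximum eccentricity is 5, realized for instance by the pair Carol–Farah via Carol – Yusuf – Nate – Zubin – Giulia – Farah. So the diameter is 5.

5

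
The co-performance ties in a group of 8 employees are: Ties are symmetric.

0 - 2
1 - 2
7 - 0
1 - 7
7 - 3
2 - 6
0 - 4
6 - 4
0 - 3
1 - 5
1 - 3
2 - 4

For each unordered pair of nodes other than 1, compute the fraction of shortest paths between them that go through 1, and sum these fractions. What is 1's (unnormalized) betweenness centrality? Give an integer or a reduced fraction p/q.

Pairs whose geodesics pass through 1 — 4–5: 1; 7–2: 1/2; 7–6: 1/3; 7–5: 1; 2–5: 1; 2–3: 1/2; 0–5: 3/3; 6–5: 1; 6–3: 1/3; 5–3: 1.
All other pairs contribute 0.
Summing the contributions gives betweenness(1) = 23/3.

23/3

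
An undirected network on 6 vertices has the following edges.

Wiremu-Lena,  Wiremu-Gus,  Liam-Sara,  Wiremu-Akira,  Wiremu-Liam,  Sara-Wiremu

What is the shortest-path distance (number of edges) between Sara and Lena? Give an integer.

2

One shortest route is Sara – Wiremu – Lena, which uses 2 edges, and Sara and Lena are not directly tied, so nothing shorter exists. So d(Sara,Lena) = 2.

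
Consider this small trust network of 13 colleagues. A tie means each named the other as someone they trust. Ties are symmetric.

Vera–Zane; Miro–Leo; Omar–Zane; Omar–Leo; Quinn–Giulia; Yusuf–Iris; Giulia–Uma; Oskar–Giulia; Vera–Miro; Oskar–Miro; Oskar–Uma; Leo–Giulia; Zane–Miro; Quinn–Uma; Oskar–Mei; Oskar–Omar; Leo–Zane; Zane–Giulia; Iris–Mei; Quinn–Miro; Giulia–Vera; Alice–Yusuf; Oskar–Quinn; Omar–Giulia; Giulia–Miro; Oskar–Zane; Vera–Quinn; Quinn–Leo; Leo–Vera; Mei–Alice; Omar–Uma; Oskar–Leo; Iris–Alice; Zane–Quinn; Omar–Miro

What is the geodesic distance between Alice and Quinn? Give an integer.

One shortest route is Alice – Mei – Oskar – Quinn, which uses 3 edges, and at distance 2 from Alice we only reach {Oskar}, which does not include Quinn. So d(Alice,Quinn) = 3.

3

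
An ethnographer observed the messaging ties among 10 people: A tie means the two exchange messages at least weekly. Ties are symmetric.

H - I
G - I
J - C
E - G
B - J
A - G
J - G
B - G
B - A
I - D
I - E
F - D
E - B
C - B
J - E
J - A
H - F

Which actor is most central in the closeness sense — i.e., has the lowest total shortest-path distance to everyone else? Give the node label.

Farness (sum of distances to all others) for each node — A:19, B:17, C:24, D:21, E:15, F:27, G:14, H:21, I:15, J:17.
The smallest farness is 14, for G, so G has the highest closeness.

G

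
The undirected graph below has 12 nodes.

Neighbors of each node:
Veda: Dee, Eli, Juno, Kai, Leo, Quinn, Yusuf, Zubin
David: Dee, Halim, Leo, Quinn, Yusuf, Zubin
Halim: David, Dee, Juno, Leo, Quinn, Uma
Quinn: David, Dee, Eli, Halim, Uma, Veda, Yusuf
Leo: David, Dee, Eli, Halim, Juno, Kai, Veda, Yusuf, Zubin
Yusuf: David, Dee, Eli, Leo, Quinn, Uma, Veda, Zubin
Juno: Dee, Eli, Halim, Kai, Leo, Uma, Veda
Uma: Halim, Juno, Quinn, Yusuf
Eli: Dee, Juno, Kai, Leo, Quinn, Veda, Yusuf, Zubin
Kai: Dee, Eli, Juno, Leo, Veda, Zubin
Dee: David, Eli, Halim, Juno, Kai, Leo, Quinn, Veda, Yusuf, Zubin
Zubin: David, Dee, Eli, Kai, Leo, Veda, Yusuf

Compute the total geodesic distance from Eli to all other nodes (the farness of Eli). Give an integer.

Distances from Eli: David:2, Dee:1, Halim:2, Juno:1, Kai:1, Leo:1, Quinn:1, Uma:2, Veda:1, Yusuf:1, Zubin:1.
Sum = 2 + 1 + 2 + 1 + 1 + 1 + 1 + 2 + 1 + 1 + 1 = 14.

14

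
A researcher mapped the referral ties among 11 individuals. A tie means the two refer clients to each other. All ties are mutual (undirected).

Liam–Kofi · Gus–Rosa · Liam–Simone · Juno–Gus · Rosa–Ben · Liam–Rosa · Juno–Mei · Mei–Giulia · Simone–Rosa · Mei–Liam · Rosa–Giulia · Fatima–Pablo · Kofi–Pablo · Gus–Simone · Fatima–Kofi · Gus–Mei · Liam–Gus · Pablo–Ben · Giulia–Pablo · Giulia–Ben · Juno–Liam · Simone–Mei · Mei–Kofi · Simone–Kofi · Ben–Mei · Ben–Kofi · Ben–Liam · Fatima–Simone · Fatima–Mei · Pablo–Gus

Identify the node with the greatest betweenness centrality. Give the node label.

Unnormalized betweenness of each node: Ben:31/15, Fatima:8/15, Giulia:11/15, Gus:97/30, Juno:0, Kofi:107/60, Liam:187/60, Mei:85/12, Pablo:7/3, Rosa:5/3, Simone:49/20.
Mei has the largest value, 85/12, making it the main broker — the node through which the most shortest paths run.

Mei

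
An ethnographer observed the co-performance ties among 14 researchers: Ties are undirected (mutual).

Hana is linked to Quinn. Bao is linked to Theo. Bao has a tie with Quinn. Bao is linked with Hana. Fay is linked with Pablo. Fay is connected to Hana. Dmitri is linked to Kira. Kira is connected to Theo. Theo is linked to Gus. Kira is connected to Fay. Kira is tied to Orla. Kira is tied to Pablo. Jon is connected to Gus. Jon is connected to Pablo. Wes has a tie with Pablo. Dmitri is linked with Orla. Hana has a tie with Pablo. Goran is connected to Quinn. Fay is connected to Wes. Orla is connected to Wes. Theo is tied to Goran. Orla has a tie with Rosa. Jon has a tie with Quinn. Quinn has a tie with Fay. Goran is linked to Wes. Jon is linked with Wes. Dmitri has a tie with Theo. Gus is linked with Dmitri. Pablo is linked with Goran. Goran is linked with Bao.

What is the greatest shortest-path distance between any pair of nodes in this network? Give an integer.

4

Eccentricity of each node (its greatest distance to any other): Bao:4, Dmitri:3, Fay:3, Goran:3, Gus:3, Hana:4, Jon:3, Kira:2, Orla:3, Pablo:3, Quinn:4, Rosa:4, Theo:3, Wes:2.
The maximum eccentricity is 4, realized for instance by the pair Bao–Rosa via Bao – Theo – Dmitri – Orla – Rosa. So the diameter is 4.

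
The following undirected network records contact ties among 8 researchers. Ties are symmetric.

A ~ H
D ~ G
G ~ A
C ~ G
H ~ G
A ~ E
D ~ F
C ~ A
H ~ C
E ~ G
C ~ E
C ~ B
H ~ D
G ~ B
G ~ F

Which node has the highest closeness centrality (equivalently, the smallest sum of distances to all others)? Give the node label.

G

Farness (sum of distances to all others) for each node — A:10, B:12, C:9, D:11, E:11, F:12, G:7, H:10.
The smallest farness is 7, for G, so G has the highest closeness.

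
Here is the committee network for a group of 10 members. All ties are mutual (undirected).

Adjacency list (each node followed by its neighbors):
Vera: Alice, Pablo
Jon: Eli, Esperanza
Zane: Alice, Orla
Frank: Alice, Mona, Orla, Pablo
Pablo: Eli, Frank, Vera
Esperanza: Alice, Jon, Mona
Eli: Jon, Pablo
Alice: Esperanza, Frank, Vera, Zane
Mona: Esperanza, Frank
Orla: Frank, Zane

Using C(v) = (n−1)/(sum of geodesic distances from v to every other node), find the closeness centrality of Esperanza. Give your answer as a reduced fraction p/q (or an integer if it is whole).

Distances from Esperanza: Alice:1, Eli:2, Frank:2, Jon:1, Mona:1, Orla:3, Pablo:3, Vera:2, Zane:2. Sum = 17.
n = 10, so closeness = 9/17.

9/17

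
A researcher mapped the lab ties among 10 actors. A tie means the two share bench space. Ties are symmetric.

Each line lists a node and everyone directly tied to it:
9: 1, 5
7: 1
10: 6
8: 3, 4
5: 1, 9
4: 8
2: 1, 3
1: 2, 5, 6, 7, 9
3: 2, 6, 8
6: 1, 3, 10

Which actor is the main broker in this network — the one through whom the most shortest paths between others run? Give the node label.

Unnormalized betweenness of each node: 1:21, 2:6, 3:15, 4:0, 5:0, 6:14, 7:0, 8:8, 9:0, 10:0.
1 has the largest value, 21, making it the main broker — the node through which the most shortest paths run.

1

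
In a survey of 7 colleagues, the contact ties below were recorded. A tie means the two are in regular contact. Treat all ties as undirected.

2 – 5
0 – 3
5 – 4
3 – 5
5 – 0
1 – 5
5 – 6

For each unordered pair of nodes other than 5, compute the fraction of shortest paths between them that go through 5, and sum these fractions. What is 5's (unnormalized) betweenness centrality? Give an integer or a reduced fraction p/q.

Pairs whose geodesics pass through 5 — 3–4: 1; 3–2: 1; 3–6: 1; 3–1: 1; 4–0: 1; 4–2: 1; 4–6: 1; 4–1: 1; 0–2: 1; 0–6: 1; 0–1: 1; 2–6: 1; 2–1: 1; 6–1: 1.
All other pairs contribute 0.
Summing the contributions gives betweenness(5) = 14.

14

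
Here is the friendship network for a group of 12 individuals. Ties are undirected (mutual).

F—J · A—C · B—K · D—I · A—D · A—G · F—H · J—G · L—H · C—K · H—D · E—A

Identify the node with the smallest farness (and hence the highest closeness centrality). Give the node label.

A

Farness (sum of distances to all others) for each node — A:21, B:45, C:27, D:23, E:31, F:33, G:27, H:27, I:33, J:31, K:35, L:37.
The smallest farness is 21, for A, so A has the highest closeness.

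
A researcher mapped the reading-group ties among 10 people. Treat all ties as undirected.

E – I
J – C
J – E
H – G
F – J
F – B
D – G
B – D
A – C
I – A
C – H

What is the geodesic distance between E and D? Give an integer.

4

One shortest route is E – J – F – B – D, which uses 4 edges, and at distance 3 from E we only reach {B, H}, which does not include D. So d(E,D) = 4.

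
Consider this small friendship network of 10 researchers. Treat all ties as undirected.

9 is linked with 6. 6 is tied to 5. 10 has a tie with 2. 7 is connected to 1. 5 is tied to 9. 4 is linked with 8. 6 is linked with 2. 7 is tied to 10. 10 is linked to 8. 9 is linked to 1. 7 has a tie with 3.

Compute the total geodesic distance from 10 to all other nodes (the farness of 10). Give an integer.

Distances from 10: 1:2, 2:1, 3:2, 4:2, 5:3, 6:2, 7:1, 8:1, 9:3.
Sum = 2 + 1 + 2 + 2 + 3 + 2 + 1 + 1 + 3 = 17.

17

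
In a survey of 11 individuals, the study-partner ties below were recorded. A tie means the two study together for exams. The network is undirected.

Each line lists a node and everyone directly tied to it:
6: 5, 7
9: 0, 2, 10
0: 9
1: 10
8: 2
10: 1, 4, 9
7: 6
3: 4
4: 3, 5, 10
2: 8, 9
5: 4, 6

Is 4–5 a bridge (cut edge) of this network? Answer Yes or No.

Without the 4–5 edge there is no alternate route between 4 and 5, so the network disconnects. It is a bridge.

Yes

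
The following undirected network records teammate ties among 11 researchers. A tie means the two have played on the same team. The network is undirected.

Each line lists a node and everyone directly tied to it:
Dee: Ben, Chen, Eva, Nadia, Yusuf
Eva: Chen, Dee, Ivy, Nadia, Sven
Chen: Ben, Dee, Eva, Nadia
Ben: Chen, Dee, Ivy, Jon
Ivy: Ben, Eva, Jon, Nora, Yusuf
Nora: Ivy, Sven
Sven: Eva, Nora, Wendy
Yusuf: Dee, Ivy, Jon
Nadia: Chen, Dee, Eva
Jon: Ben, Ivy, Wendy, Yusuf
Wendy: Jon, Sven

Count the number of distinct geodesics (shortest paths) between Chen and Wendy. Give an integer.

2

The shortest distance is 3. The length-3 paths are: Chen–Eva–Sven–Wendy; Chen–Ben–Jon–Wendy.
That gives 2 distinct shortest paths.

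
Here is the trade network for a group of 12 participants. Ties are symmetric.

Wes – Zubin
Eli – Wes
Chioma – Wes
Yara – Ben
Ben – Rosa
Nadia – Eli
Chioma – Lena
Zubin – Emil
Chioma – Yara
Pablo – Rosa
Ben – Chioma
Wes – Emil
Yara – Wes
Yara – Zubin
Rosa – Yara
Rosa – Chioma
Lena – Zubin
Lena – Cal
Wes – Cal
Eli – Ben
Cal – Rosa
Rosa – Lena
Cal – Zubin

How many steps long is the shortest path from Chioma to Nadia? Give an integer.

3

One shortest route is Chioma – Wes – Eli – Nadia, which uses 3 edges, and at distance 2 from Chioma we only reach {Cal, Eli, Emil, Pablo, Zubin}, which does not include Nadia. So d(Chioma,Nadia) = 3.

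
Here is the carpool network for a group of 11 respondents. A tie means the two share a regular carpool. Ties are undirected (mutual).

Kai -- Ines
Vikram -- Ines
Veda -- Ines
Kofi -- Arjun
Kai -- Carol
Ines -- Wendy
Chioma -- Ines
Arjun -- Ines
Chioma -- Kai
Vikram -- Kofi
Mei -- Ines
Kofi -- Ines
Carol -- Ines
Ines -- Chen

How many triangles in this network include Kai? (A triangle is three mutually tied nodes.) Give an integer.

2

Kai's neighbors: Carol, Chioma, and Ines.
Neighbor pairs that are themselves tied: Kai–Carol–Ines; Kai–Chioma–Ines. Each forms one triangle with Kai, for 2 in total.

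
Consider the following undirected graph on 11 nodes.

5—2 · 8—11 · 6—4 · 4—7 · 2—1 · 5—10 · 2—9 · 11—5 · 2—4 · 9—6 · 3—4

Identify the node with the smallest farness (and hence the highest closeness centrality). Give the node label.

Farness (sum of distances to all others) for each node — 1:26, 2:17, 3:29, 4:20, 5:20, 6:27, 7:29, 8:36, 9:24, 10:29, 11:27.
The smallest farness is 17, for 2, so 2 has the highest closeness.

2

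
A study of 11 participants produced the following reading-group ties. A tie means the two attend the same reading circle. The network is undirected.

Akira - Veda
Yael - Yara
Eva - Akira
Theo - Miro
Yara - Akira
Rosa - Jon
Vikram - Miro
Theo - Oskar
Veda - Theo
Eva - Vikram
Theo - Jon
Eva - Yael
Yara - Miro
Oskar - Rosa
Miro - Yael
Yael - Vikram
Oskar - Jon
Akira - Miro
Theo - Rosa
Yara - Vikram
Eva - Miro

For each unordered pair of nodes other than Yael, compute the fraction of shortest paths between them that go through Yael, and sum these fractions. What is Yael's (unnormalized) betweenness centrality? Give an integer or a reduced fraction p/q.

Pairs whose geodesics pass through Yael — Eva–Yara: 1/4.
All other pairs contribute 0.
Summing the contributions gives betweenness(Yael) = 1/4.

1/4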